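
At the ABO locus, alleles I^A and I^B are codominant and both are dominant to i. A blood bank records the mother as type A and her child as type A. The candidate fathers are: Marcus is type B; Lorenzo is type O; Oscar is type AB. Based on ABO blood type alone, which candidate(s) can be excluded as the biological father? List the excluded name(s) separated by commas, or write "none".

A candidate is excluded only if no genotype consistent with his phenotype could produce a type A child with a type A mother.
Every candidate has at least one consistent genotype combination, so none can be excluded.

none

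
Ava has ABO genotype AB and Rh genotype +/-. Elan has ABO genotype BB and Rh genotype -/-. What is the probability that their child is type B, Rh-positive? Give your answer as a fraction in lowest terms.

ABO cross AB × BB → offspring phenotypes: 1/2 B, 1/2 AB.
Rh cross +/- × -/- → 1/2 Rh+, 1/2 Rh-.
Independent loci: P(type B, Rh-positive) = 1/2 × 1/2 = 1/4.

1/4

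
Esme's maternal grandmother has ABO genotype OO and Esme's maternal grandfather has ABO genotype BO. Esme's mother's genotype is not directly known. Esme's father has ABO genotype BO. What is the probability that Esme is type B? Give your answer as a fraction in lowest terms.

Esme's mother's ABO genotype from OO × BO: 1/2 BO, 1/2 OO.
Crossing each possibility with the father BO and summing P(type B): 1/2·3/4 + 1/2·1/2 = 5/8.

5/8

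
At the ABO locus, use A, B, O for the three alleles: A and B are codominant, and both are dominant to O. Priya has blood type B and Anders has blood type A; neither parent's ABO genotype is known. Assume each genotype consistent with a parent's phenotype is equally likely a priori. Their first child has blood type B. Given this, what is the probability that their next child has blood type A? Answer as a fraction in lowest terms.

1/12

Possible genotypes: Priya ∈ {BB, BO}; Anders ∈ {AA, AO}.
Weight each parental genotype pair by prior × P(type-B child):
  BB × AO: posterior weight 2/3; P(next child type A) = 0.
  BO × AO: posterior weight 1/3; P(next child type A) = 1/4.
Weighted sum = 1/12.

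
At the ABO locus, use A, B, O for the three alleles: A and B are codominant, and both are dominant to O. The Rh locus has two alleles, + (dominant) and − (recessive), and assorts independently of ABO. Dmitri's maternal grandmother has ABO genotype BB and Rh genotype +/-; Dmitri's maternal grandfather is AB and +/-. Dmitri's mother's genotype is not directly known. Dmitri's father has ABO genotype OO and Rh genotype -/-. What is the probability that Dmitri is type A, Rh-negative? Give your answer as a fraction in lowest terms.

1/8

Dmitri's mother's ABO genotype from BB × AB: 1/2 AB, 1/2 BB.
Crossing each possibility with the father OO and summing P(type A): 1/2·1/2 + 1/2·0 = 1/4.
Similarly for Rh via the mother's Rh distribution: P(Rh-) = 1/2.
Independent loci: 1/4 × 1/2 = 1/8.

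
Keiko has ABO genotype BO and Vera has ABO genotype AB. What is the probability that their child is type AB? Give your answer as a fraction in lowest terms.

1/4

ABO cross BO × AB → offspring phenotypes: 1/4 A, 1/2 B, 1/4 AB.
So P(type AB) = 1/4.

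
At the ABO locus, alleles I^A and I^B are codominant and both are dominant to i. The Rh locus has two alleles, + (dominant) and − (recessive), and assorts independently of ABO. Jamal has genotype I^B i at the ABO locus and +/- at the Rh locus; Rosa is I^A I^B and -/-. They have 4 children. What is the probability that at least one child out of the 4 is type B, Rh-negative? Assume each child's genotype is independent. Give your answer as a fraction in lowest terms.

ABO cross I^B i × I^A I^B → 1/4 A, 1/2 B, 1/4 AB.
Rh cross +/- × -/- → 1/2 Rh+, 1/2 Rh-; so P(type B, Rh-negative) = 1/2 × 1/2 = 1/4 per child.
P(none) = (3/4)^4 = 81/256; P(at least one) = 1 − 81/256 = 175/256.

175/256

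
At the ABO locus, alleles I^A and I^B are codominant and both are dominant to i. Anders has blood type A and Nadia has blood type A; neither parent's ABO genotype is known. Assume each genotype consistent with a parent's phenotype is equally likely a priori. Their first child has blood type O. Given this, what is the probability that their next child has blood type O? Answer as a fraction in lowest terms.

Possible genotypes: Anders ∈ {I^A I^A, I^A i}; Nadia ∈ {I^A I^A, I^A i}.
Weight each parental genotype pair by prior × P(type-O child):
  I^A i × I^A i: posterior weight 1; P(next child type O) = 1/4.
Weighted sum = 1/4.

1/4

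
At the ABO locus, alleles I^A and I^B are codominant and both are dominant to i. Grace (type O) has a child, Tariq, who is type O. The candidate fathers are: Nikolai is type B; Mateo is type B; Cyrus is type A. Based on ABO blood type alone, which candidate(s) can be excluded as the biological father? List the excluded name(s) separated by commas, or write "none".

A candidate is excluded only if no genotype consistent with his phenotype could produce a type O child with a type O mother.
Every candidate has at least one consistent genotype combination, so none can be excluded.

none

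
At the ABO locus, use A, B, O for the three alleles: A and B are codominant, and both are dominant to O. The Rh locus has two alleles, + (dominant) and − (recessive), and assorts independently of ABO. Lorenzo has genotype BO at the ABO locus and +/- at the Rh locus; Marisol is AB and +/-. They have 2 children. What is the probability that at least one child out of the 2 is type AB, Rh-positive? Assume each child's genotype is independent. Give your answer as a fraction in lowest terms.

87/256

ABO cross BO × AB → 1/4 A, 1/2 B, 1/4 AB.
Rh cross +/- × +/- → 3/4 Rh+, 1/4 Rh-; so P(type AB, Rh-positive) = 1/4 × 3/4 = 3/16 per child.
P(none) = (13/16)^2 = 169/256; P(at least one) = 1 − 169/256 = 87/256.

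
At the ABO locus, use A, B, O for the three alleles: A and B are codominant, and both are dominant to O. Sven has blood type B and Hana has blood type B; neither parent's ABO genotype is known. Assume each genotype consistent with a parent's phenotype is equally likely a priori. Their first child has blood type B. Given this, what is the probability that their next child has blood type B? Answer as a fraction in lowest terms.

Possible genotypes: Sven ∈ {BB, BO}; Hana ∈ {BB, BO}.
Weight each parental genotype pair by prior × P(type-B child):
  BB × BB: posterior weight 4/15; P(next child type B) = 1.
  BB × BO: posterior weight 4/15; P(next child type B) = 1.
  BO × BB: posterior weight 4/15; P(next child type B) = 1.
  BO × BO: posterior weight 1/5; P(next child type B) = 3/4.
Weighted sum = 19/20.

19/20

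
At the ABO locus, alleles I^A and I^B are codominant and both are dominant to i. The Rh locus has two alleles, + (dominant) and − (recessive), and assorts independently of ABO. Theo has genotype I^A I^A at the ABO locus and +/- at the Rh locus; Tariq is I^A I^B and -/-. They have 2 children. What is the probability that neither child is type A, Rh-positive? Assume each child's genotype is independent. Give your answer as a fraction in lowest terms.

9/16

ABO cross I^A I^A × I^A I^B → 1/2 A, 1/2 AB.
Rh cross +/- × -/- → 1/2 Rh+, 1/2 Rh-; so P(type A, Rh-positive) = 1/2 × 1/2 = 1/4 per child.
P(not type A, Rh-positive) = 3/4 for one child; (3/4)^2 = 9/16.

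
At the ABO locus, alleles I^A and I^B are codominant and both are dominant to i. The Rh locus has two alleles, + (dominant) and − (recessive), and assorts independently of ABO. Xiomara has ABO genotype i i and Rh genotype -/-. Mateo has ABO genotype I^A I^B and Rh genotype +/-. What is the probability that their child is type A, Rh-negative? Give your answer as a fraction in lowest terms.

1/4

ABO cross i i × I^A I^B → offspring phenotypes: 1/2 A, 1/2 B.
Rh cross -/- × +/- → 1/2 Rh+, 1/2 Rh-.
Independent loci: P(type A, Rh-negative) = 1/2 × 1/2 = 1/4.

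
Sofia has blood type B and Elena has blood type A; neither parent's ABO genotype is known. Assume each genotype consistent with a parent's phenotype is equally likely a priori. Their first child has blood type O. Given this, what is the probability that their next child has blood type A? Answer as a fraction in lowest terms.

Possible genotypes: Sofia ∈ {BB, BO}; Elena ∈ {AA, AO}.
Weight each parental genotype pair by prior × P(type-O child):
  BO × AO: posterior weight 1; P(next child type A) = 1/4.
Weighted sum = 1/4.

1/4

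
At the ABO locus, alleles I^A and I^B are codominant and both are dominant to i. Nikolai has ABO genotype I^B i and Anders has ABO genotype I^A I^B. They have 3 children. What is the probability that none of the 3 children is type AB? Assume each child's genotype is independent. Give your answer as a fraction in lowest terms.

ABO cross I^B i × I^A I^B → 1/4 A, 1/2 B, 1/4 AB.
So P(type AB) = 1/4 per child.
P(not type AB) = 3/4 for one child; (3/4)^3 = 27/64.

27/64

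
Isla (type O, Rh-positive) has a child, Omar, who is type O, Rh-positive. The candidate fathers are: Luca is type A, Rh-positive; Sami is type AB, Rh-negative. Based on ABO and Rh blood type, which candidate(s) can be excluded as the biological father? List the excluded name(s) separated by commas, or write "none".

A candidate is excluded only if no genotype consistent with his phenotype could produce a type O, Rh-positive child with a type O, Rh-positive mother.
Sami (type AB, Rh-): no genotype consistent with that phenotype can produce a type-O Rh+ child with a type-O mother.

Sami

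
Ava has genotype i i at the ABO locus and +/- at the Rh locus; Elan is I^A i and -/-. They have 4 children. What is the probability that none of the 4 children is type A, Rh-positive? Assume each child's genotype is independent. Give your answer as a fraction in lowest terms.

81/256

ABO cross i i × I^A i → 1/2 O, 1/2 A.
Rh cross +/- × -/- → 1/2 Rh+, 1/2 Rh-; so P(type A, Rh-positive) = 1/2 × 1/2 = 1/4 per child.
P(not type A, Rh-positive) = 3/4 for one child; (3/4)^4 = 81/256.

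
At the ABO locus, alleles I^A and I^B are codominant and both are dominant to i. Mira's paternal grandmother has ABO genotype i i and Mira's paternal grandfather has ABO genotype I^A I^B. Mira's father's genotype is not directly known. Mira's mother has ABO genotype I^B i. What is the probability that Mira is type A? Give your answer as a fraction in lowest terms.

1/8

Mira's father's ABO genotype from i i × I^A I^B: 1/2 I^A i, 1/2 I^B i.
Crossing each possibility with the mother I^B i and summing P(type A): 1/2·1/4 + 1/2·0 = 1/8.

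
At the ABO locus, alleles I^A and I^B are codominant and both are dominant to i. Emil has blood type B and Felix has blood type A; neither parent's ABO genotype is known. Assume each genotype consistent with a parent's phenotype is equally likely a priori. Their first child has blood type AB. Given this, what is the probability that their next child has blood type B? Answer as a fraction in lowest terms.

5/36

Possible genotypes: Emil ∈ {I^B I^B, I^B i}; Felix ∈ {I^A I^A, I^A i}.
Weight each parental genotype pair by prior × P(type-AB child):
  I^B I^B × I^A I^A: posterior weight 4/9; P(next child type B) = 0.
  I^B I^B × I^A i: posterior weight 2/9; P(next child type B) = 1/2.
  I^B i × I^A I^A: posterior weight 2/9; P(next child type B) = 0.
  I^B i × I^A i: posterior weight 1/9; P(next child type B) = 1/4.
Weighted sum = 5/36.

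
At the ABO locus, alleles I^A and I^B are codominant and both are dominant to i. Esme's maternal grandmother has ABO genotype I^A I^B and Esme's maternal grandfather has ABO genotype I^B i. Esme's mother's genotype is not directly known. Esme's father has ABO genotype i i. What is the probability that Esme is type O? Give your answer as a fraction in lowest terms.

1/4

Esme's mother's ABO genotype from I^A I^B × I^B i: 1/4 I^A I^B, 1/4 I^A i, 1/4 I^B I^B, 1/4 I^B i.
Crossing each possibility with the father i i and summing P(type O): 1/4·0 + 1/4·1/2 + 1/4·0 + 1/4·1/2 = 1/4.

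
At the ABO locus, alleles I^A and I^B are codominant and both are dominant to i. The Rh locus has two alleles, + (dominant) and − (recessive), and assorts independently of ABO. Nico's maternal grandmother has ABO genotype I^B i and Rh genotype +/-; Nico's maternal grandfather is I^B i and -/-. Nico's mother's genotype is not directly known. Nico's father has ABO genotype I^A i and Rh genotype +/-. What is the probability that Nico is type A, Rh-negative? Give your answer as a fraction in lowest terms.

Nico's mother's ABO genotype from I^B i × I^B i: 1/4 I^B I^B, 1/2 I^B i, 1/4 i i.
Crossing each possibility with the father I^A i and summing P(type A): 1/4·0 + 1/2·1/4 + 1/4·1/2 = 1/4.
Similarly for Rh via the mother's Rh distribution: P(Rh-) = 3/8.
Independent loci: 1/4 × 3/8 = 3/32.

3/32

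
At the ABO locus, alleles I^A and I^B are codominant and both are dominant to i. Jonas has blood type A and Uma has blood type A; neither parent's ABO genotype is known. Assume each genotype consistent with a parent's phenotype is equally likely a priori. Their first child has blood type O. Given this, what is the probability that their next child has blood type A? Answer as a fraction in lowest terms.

3/4

Possible genotypes: Jonas ∈ {I^A I^A, I^A i}; Uma ∈ {I^A I^A, I^A i}.
Weight each parental genotype pair by prior × P(type-O child):
  I^A i × I^A i: posterior weight 1; P(next child type A) = 3/4.
Weighted sum = 3/4.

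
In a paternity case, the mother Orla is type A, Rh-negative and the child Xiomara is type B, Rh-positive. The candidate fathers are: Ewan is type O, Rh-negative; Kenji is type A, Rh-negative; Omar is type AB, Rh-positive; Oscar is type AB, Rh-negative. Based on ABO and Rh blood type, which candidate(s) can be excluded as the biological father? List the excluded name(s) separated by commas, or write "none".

A candidate is excluded only if no genotype consistent with his phenotype could produce a type B, Rh-positive child with a type A, Rh-negative mother.
Ewan (type O, Rh-): no genotype consistent with that phenotype can produce a type-B Rh+ child with a type-A mother.
Kenji (type A, Rh-): no genotype consistent with that phenotype can produce a type-B Rh+ child with a type-A mother.
Oscar (type AB, Rh-): no genotype consistent with that phenotype can produce a type-B Rh+ child with a type-A mother.

Ewan, Kenji, Oscar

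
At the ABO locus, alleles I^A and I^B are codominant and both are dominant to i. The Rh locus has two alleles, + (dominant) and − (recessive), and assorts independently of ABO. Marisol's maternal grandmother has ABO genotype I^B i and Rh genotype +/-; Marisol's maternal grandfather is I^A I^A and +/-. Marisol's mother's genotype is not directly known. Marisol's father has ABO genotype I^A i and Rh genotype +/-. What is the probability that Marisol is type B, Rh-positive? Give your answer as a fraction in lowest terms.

Marisol's mother's ABO genotype from I^B i × I^A I^A: 1/2 I^A I^B, 1/2 I^A i.
Crossing each possibility with the father I^A i and summing P(type B): 1/2·1/4 + 1/2·0 = 1/8.
Similarly for Rh via the mother's Rh distribution: P(Rh+) = 3/4.
Independent loci: 1/8 × 3/4 = 3/32.

3/32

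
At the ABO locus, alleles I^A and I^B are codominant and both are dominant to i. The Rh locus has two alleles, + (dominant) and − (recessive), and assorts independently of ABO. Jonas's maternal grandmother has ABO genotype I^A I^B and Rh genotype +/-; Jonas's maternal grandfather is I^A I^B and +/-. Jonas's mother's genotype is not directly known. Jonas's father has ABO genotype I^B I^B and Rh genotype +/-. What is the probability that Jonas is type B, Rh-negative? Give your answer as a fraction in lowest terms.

Jonas's mother's ABO genotype from I^A I^B × I^A I^B: 1/4 I^A I^A, 1/2 I^A I^B, 1/4 I^B I^B.
Crossing each possibility with the father I^B I^B and summing P(type B): 1/4·0 + 1/2·1/2 + 1/4·1 = 1/2.
Similarly for Rh via the mother's Rh distribution: P(Rh-) = 1/4.
Independent loci: 1/2 × 1/4 = 1/8.

1/8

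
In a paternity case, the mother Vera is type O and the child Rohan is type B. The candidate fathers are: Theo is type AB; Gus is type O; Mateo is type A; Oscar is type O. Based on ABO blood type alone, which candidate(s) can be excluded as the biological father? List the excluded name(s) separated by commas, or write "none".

Gus, Mateo, Oscar

A candidate is excluded only if no genotype consistent with his phenotype could produce a type B child with a type O mother.
Gus (type O): no genotype consistent with that phenotype can produce a type-B child with a type-O mother.
Mateo (type A): no genotype consistent with that phenotype can produce a type-B child with a type-O mother.
Oscar (type O): no genotype consistent with that phenotype can produce a type-B child with a type-O mother.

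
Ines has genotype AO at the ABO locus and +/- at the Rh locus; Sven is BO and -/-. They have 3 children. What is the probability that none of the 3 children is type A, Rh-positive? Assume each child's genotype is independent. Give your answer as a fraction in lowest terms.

343/512

ABO cross AO × BO → 1/4 O, 1/4 A, 1/4 B, 1/4 AB.
Rh cross +/- × -/- → 1/2 Rh+, 1/2 Rh-; so P(type A, Rh-positive) = 1/4 × 1/2 = 1/8 per child.
P(not type A, Rh-positive) = 7/8 for one child; (7/8)^3 = 343/512.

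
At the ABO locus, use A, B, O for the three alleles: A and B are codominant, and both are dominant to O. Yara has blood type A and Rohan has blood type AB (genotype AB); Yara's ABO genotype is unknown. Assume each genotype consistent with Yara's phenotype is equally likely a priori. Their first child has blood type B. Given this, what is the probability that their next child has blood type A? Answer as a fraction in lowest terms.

Possible genotypes: Yara ∈ {AA, AO}; Rohan ∈ {AB}.
Weight each parental genotype pair by prior × P(type-B child):
  AO × AB: posterior weight 1; P(next child type A) = 1/2.
Weighted sum = 1/2.

1/2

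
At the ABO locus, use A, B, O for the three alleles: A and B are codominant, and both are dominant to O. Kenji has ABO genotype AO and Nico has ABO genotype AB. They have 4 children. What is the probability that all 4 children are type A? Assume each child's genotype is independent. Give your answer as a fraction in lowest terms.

1/16

ABO cross AO × AB → 1/2 A, 1/4 B, 1/4 AB.
So P(type A) = 1/2 per child.
All 4 independent: (1/2)^4 = 1/16.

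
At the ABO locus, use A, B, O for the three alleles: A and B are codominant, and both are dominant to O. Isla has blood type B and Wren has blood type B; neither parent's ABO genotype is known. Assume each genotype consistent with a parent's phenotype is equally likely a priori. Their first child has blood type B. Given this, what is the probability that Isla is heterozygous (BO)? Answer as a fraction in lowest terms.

7/15

Possible genotypes: Isla ∈ {BB, BO}; Wren ∈ {BB, BO}.
Weight each parental genotype pair by prior × P(type-B child):
  BB × BB: posterior weight 4/15.
  BB × BO: posterior weight 4/15.
  BO × BB: posterior weight 4/15.
  BO × BO: posterior weight 1/5.
Sum the posterior weight over pairs where Isla is BO: 7/15.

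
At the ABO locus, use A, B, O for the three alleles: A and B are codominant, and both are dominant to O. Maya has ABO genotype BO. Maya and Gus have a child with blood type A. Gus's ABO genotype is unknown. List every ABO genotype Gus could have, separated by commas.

For each candidate genotype of Gus, check whether crossing it with BO can produce every observed child phenotype.
  AA → possible child types {A, AB} ✓
  AB → possible child types {A, B, AB} ✓
  AO → possible child types {O, A, B, AB} ✓
  BB → possible child types {B} ✗
  BO → possible child types {O, B} ✗
  OO → possible child types {O, B} ✗

AA, AB, AO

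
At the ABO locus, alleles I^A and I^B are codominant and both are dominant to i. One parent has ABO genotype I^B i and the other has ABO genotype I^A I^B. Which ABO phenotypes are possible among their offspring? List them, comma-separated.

A, B, AB

Gametes from I^B i × I^A I^B give offspring ABO genotypes I^A I^B, I^A i, I^B I^B, I^B i, i.e. phenotypes A, B, AB.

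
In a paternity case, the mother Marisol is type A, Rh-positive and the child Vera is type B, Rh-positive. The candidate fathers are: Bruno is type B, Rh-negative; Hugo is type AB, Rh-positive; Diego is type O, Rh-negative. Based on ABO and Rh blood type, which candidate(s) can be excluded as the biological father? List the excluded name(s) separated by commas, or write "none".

Diego

A candidate is excluded only if no genotype consistent with his phenotype could produce a type B, Rh-positive child with a type A, Rh-positive mother.
Diego (type O, Rh-): no genotype consistent with that phenotype can produce a type-B Rh+ child with a type-A mother.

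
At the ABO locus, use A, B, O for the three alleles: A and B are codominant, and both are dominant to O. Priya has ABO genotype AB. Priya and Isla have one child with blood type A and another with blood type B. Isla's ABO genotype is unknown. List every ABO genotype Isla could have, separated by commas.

For each candidate genotype of Isla, check whether crossing it with AB can produce every observed child phenotype.
  AA → possible child types {A, AB} ✗
  AB → possible child types {A, B, AB} ✓
  AO → possible child types {A, B, AB} ✓
  BB → possible child types {B, AB} ✗
  BO → possible child types {A, B, AB} ✓
  OO → possible child types {A, B} ✓

AB, AO, BO, OO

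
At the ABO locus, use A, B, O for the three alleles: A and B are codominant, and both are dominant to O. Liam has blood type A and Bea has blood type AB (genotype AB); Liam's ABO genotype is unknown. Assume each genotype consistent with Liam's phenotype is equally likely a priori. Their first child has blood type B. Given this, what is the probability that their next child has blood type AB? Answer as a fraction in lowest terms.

Possible genotypes: Liam ∈ {AA, AO}; Bea ∈ {AB}.
Weight each parental genotype pair by prior × P(type-B child):
  AO × AB: posterior weight 1; P(next child type AB) = 1/4.
Weighted sum = 1/4.

1/4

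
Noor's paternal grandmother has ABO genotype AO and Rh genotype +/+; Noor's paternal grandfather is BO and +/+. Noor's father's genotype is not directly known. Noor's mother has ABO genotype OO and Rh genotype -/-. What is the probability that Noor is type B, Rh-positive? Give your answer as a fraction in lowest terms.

1/4

Noor's father's ABO genotype from AO × BO: 1/4 AB, 1/4 AO, 1/4 BO, 1/4 OO.
Crossing each possibility with the mother OO and summing P(type B): 1/4·1/2 + 1/4·0 + 1/4·1/2 + 1/4·0 = 1/4.
Similarly for Rh via the father's Rh distribution: P(Rh+) = 1.
Independent loci: 1/4 × 1 = 1/4.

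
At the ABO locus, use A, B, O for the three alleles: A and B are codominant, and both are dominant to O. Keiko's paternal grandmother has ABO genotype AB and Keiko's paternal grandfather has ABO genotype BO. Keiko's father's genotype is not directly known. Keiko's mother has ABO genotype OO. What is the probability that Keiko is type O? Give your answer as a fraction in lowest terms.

1/4

Keiko's father's ABO genotype from AB × BO: 1/4 AB, 1/4 AO, 1/4 BB, 1/4 BO.
Crossing each possibility with the mother OO and summing P(type O): 1/4·0 + 1/4·1/2 + 1/4·0 + 1/4·1/2 = 1/4.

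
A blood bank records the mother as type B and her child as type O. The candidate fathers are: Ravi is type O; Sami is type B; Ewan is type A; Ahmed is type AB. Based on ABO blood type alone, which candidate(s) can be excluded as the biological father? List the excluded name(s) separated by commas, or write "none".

Ahmed

A candidate is excluded only if no genotype consistent with his phenotype could produce a type O child with a type B mother.
Ahmed (type AB): no genotype consistent with that phenotype can produce a type-O child with a type-B mother.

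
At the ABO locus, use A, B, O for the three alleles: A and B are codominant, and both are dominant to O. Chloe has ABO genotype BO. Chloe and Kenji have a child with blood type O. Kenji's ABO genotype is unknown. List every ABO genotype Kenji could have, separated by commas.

For each candidate genotype of Kenji, check whether crossing it with BO can produce every observed child phenotype.
  AA → possible child types {A, AB} ✗
  AB → possible child types {A, B, AB} ✗
  AO → possible child types {O, A, B, AB} ✓
  BB → possible child types {B} ✗
  BO → possible child types {O, B} ✓
  OO → possible child types {O, B} ✓

AO, BO, OO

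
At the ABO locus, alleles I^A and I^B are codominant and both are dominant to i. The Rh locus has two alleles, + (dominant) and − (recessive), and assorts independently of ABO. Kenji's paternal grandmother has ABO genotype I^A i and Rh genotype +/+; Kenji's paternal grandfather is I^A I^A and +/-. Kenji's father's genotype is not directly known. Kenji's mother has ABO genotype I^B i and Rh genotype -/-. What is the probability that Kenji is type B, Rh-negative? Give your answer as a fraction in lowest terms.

1/32

Kenji's father's ABO genotype from I^A i × I^A I^A: 1/2 I^A I^A, 1/2 I^A i.
Crossing each possibility with the mother I^B i and summing P(type B): 1/2·0 + 1/2·1/4 = 1/8.
Similarly for Rh via the father's Rh distribution: P(Rh-) = 1/4.
Independent loci: 1/8 × 1/4 = 1/32.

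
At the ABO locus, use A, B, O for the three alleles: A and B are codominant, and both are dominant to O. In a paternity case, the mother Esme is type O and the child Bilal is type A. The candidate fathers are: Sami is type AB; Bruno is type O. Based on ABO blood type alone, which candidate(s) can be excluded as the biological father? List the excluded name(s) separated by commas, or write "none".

A candidate is excluded only if no genotype consistent with his phenotype could produce a type A child with a type O mother.
Bruno (type O): no genotype consistent with that phenotype can produce a type-A child with a type-O mother.

Bruno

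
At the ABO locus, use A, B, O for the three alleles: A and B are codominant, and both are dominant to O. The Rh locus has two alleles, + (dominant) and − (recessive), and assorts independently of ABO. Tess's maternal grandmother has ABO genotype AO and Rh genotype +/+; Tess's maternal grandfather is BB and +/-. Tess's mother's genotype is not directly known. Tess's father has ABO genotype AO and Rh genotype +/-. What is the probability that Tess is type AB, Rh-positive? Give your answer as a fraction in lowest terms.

Tess's mother's ABO genotype from AO × BB: 1/2 AB, 1/2 BO.
Crossing each possibility with the father AO and summing P(type AB): 1/2·1/4 + 1/2·1/4 = 1/4.
Similarly for Rh via the mother's Rh distribution: P(Rh+) = 7/8.
Independent loci: 1/4 × 7/8 = 7/32.

7/32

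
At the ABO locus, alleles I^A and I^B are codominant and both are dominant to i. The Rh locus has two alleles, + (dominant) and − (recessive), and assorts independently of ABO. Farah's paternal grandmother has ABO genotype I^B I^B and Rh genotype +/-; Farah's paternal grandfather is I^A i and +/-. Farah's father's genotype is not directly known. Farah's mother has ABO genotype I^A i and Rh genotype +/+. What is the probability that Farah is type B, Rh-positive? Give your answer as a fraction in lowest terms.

Farah's father's ABO genotype from I^B I^B × I^A i: 1/2 I^A I^B, 1/2 I^B i.
Crossing each possibility with the mother I^A i and summing P(type B): 1/2·1/4 + 1/2·1/4 = 1/4.
Similarly for Rh via the father's Rh distribution: P(Rh+) = 1.
Independent loci: 1/4 × 1 = 1/4.

1/4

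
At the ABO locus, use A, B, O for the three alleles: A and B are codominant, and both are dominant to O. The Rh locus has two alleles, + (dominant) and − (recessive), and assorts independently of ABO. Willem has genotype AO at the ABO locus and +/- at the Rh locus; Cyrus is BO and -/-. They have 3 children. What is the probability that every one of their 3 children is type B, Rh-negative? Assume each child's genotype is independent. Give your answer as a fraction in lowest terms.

ABO cross AO × BO → 1/4 O, 1/4 A, 1/4 B, 1/4 AB.
Rh cross +/- × -/- → 1/2 Rh+, 1/2 Rh-; so P(type B, Rh-negative) = 1/4 × 1/2 = 1/8 per child.
All 3 independent: (1/8)^3 = 1/512.

1/512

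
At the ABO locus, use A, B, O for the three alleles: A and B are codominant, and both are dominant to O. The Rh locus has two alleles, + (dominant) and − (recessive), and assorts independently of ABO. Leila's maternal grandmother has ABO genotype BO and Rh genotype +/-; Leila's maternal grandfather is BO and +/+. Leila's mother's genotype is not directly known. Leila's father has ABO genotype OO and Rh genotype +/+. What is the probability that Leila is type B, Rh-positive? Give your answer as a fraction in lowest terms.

Leila's mother's ABO genotype from BO × BO: 1/4 BB, 1/2 BO, 1/4 OO.
Crossing each possibility with the father OO and summing P(type B): 1/4·1 + 1/2·1/2 + 1/4·0 = 1/2.
Similarly for Rh via the mother's Rh distribution: P(Rh+) = 1.
Independent loci: 1/2 × 1 = 1/2.

1/2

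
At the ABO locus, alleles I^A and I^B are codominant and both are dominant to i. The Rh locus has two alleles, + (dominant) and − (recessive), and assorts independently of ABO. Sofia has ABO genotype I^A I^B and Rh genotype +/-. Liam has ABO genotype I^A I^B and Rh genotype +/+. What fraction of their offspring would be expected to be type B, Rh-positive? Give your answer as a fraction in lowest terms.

ABO cross I^A I^B × I^A I^B → offspring phenotypes: 1/4 A, 1/4 B, 1/2 AB.
Rh cross +/- × +/+ → 1 Rh+.
Independent loci: P(type B, Rh-positive) = 1/4 × 1 = 1/4.

1/4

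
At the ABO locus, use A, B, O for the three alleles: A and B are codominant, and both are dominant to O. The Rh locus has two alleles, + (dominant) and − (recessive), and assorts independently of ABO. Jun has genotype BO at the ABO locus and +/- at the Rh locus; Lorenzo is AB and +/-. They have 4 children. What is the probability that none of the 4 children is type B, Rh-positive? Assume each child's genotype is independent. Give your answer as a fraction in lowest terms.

ABO cross BO × AB → 1/4 A, 1/2 B, 1/4 AB.
Rh cross +/- × +/- → 3/4 Rh+, 1/4 Rh-; so P(type B, Rh-positive) = 1/2 × 3/4 = 3/8 per child.
P(not type B, Rh-positive) = 5/8 for one child; (5/8)^4 = 625/4096.

625/4096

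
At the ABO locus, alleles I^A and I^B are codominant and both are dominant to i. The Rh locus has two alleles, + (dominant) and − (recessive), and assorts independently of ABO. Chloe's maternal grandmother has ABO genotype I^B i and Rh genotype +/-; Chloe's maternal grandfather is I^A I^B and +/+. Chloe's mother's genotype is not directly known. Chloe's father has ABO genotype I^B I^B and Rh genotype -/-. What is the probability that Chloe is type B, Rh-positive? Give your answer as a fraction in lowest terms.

9/16

Chloe's mother's ABO genotype from I^B i × I^A I^B: 1/4 I^A I^B, 1/4 I^A i, 1/4 I^B I^B, 1/4 I^B i.
Crossing each possibility with the father I^B I^B and summing P(type B): 1/4·1/2 + 1/4·1/2 + 1/4·1 + 1/4·1 = 3/4.
Similarly for Rh via the mother's Rh distribution: P(Rh+) = 3/4.
Independent loci: 3/4 × 3/4 = 9/16.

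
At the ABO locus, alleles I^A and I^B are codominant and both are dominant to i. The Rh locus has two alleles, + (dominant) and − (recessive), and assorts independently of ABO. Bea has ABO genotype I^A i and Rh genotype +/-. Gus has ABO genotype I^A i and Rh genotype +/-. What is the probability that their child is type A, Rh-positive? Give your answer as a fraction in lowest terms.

ABO cross I^A i × I^A i → offspring phenotypes: 1/4 O, 3/4 A.
Rh cross +/- × +/- → 3/4 Rh+, 1/4 Rh-.
Independent loci: P(type A, Rh-positive) = 3/4 × 3/4 = 9/16.

9/16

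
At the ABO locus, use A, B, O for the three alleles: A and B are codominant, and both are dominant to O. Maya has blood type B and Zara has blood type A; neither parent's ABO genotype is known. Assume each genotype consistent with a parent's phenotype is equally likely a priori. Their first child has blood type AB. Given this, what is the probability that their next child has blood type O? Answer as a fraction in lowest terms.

Possible genotypes: Maya ∈ {BB, BO}; Zara ∈ {AA, AO}.
Weight each parental genotype pair by prior × P(type-AB child):
  BB × AA: posterior weight 4/9; P(next child type O) = 0.
  BB × AO: posterior weight 2/9; P(next child type O) = 0.
  BO × AA: posterior weight 2/9; P(next child type O) = 0.
  BO × AO: posterior weight 1/9; P(next child type O) = 1/4.
Weighted sum = 1/36.

1/36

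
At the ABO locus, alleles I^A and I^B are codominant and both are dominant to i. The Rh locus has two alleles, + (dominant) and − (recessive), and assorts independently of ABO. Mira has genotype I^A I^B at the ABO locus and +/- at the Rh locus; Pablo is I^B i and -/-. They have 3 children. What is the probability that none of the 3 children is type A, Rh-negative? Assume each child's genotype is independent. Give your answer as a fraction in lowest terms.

ABO cross I^A I^B × I^B i → 1/4 A, 1/2 B, 1/4 AB.
Rh cross +/- × -/- → 1/2 Rh+, 1/2 Rh-; so P(type A, Rh-negative) = 1/4 × 1/2 = 1/8 per child.
P(not type A, Rh-negative) = 7/8 for one child; (7/8)^3 = 343/512.

343/512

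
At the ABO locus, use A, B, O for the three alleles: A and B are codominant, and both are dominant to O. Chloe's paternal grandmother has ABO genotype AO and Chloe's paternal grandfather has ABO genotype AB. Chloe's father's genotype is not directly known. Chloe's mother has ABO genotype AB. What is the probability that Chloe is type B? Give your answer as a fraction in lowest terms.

1/4

Chloe's father's ABO genotype from AO × AB: 1/4 AA, 1/4 AB, 1/4 AO, 1/4 BO.
Crossing each possibility with the mother AB and summing P(type B): 1/4·0 + 1/4·1/4 + 1/4·1/4 + 1/4·1/2 = 1/4.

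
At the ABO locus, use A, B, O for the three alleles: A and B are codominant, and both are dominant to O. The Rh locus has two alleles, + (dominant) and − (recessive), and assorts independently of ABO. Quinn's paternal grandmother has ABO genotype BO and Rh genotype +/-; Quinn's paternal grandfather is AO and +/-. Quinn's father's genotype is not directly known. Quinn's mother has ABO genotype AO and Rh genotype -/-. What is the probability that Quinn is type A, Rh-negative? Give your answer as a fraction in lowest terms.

Quinn's father's ABO genotype from BO × AO: 1/4 AB, 1/4 AO, 1/4 BO, 1/4 OO.
Crossing each possibility with the mother AO and summing P(type A): 1/4·1/2 + 1/4·3/4 + 1/4·1/4 + 1/4·1/2 = 1/2.
Similarly for Rh via the father's Rh distribution: P(Rh-) = 1/2.
Independent loci: 1/2 × 1/2 = 1/4.

1/4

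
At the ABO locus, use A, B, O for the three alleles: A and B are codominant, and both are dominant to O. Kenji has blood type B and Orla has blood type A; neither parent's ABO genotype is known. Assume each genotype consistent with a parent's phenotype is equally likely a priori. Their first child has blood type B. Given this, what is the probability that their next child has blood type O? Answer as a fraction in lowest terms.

Possible genotypes: Kenji ∈ {BB, BO}; Orla ∈ {AA, AO}.
Weight each parental genotype pair by prior × P(type-B child):
  BB × AO: posterior weight 2/3; P(next child type O) = 0.
  BO × AO: posterior weight 1/3; P(next child type O) = 1/4.
Weighted sum = 1/12.

1/12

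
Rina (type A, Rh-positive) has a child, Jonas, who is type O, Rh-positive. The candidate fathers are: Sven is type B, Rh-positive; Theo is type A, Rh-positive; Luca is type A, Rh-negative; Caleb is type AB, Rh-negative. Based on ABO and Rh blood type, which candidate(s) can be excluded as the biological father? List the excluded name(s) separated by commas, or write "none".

Caleb

A candidate is excluded only if no genotype consistent with his phenotype could produce a type O, Rh-positive child with a type A, Rh-positive mother.
Caleb (type AB, Rh-): no genotype consistent with that phenotype can produce a type-O Rh+ child with a type-A mother.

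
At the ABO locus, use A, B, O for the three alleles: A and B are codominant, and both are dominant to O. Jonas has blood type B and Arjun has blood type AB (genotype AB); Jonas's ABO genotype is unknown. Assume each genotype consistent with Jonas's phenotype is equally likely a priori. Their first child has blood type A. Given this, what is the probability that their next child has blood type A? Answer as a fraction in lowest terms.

1/4

Possible genotypes: Jonas ∈ {BB, BO}; Arjun ∈ {AB}.
Weight each parental genotype pair by prior × P(type-A child):
  BO × AB: posterior weight 1; P(next child type A) = 1/4.
Weighted sum = 1/4.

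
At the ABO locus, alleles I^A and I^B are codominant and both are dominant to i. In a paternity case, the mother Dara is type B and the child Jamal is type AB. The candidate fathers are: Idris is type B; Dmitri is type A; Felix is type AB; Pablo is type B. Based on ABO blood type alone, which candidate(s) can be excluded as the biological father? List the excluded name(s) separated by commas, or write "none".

Idris, Pablo

A candidate is excluded only if no genotype consistent with his phenotype could produce a type AB child with a type B mother.
Idris (type B): no genotype consistent with that phenotype can produce a type-AB child with a type-B mother.
Pablo (type B): no genotype consistent with that phenotype can produce a type-AB child with a type-B mother.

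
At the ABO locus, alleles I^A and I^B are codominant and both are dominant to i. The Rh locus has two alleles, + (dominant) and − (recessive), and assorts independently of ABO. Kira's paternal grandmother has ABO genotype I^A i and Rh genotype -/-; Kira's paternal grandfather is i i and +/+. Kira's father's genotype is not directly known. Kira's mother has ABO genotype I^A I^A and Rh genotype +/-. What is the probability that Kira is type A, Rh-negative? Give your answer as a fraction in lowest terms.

1/4

Kira's father's ABO genotype from I^A i × i i: 1/2 I^A i, 1/2 i i.
Crossing each possibility with the mother I^A I^A and summing P(type A): 1/2·1 + 1/2·1 = 1.
Similarly for Rh via the father's Rh distribution: P(Rh-) = 1/4.
Independent loci: 1 × 1/4 = 1/4.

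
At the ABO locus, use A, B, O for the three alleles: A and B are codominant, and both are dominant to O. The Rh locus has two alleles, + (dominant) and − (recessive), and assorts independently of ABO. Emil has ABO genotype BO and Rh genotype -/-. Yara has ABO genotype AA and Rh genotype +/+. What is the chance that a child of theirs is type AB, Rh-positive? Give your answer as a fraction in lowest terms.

ABO cross BO × AA → offspring phenotypes: 1/2 A, 1/2 AB.
Rh cross -/- × +/+ → 1 Rh+.
Independent loci: P(type AB, Rh-positive) = 1/2 × 1 = 1/2.

1/2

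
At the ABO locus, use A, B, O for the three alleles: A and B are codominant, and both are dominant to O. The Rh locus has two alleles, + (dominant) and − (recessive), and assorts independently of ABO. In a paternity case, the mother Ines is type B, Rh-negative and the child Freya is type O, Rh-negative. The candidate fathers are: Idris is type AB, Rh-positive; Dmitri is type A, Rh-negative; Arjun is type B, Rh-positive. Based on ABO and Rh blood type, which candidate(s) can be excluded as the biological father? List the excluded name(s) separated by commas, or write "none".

Idris

A candidate is excluded only if no genotype consistent with his phenotype could produce a type O, Rh-negative child with a type B, Rh-negative mother.
Idris (type AB, Rh+): no genotype consistent with that phenotype can produce a type-O Rh- child with a type-B mother.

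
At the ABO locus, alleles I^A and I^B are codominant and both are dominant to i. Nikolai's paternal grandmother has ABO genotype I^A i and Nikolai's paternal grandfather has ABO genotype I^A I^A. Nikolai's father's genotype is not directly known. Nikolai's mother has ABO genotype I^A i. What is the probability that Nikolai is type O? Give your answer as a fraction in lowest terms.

Nikolai's father's ABO genotype from I^A i × I^A I^A: 1/2 I^A I^A, 1/2 I^A i.
Crossing each possibility with the mother I^A i and summing P(type O): 1/2·0 + 1/2·1/4 = 1/8.

1/8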